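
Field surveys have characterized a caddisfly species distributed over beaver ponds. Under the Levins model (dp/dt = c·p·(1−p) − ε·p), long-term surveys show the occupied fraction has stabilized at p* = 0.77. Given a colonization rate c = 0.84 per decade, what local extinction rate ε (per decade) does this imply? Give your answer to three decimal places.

At equilibrium c(1−p*) = ε.
ε = 0.84 × (1 − 0.77) = 0.84 × 0.2300 = 0.1932.

0.193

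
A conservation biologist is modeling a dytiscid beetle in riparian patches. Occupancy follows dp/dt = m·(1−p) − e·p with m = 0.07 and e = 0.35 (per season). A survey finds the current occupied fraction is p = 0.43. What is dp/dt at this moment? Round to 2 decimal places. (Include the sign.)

-0.11

Colonization term: m·(1−p) = 0.07×0.5700 = 0.03990.
Extinction term: e·p = 0.15050.
dp/dt = 0.03990 − 0.15050 = -0.11060.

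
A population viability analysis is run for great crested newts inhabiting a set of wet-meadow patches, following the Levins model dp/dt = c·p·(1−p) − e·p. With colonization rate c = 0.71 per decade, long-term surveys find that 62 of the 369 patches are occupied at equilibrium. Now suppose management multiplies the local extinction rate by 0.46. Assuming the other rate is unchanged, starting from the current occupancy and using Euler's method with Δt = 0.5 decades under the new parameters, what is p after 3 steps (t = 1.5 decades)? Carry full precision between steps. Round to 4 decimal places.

Observed p* = 62/369 = 0.16802.
Balance c(1−p*) = e gives e = 0.71×(1 − 0.16802) = 0.59070.
Starting from p₀ = 0.16802; update p ← p + (dp/dt)·Δt with the new parameters.
t = 0.5: p = 0.16802 + (+0.02680) = 0.19482
t = 1: p = 0.19482 + (+0.02922) = 0.22404
t = 1.5: p = 0.22404 + (+0.03128) = 0.25531

0.2553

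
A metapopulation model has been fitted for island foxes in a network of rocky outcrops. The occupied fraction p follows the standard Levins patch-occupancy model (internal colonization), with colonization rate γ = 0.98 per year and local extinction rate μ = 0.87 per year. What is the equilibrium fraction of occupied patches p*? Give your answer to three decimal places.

0.112

At equilibrium, colonization balances extinction: γ·p*·(1−p*) = μ·p*.
So p* = 1 − μ/γ = 1 − 0.87/0.98 = 1 − 0.8878 = 0.1122.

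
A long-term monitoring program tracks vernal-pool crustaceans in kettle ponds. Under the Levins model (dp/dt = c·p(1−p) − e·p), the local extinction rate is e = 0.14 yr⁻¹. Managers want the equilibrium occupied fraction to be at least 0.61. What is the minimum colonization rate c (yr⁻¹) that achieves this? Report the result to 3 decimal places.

p* = 1 − e/c ≥ 0.61 requires e/c ≤ 0.3900, i.e. c ≥ e/0.3900.
c_min = 0.14/0.3900 = 0.3590.

0.359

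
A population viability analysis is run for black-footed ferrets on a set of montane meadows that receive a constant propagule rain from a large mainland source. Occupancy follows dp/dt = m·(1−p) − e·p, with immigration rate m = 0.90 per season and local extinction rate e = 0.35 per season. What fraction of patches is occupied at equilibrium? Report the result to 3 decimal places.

At equilibrium the propagule rain into empty patches balances local extinction: m(1−p*) = e·p*.
p* = m/(m+e) = 0.90/(0.90+0.35) = 0.90/1.2500 = 0.7200.

0.720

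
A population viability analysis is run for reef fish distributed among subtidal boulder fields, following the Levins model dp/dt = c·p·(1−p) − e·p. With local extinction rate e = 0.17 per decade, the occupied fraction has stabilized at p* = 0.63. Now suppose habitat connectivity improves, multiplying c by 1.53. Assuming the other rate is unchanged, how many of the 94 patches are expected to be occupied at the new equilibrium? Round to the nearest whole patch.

71

Balance c(1−p*) = e gives c = e/(1 − 0.63000) = 0.17/0.37000 = 0.45946.
New p* = 1 − e/c = 1 − 0.17000/0.70297 = 0.75817.
Expected occupied = 94 × 0.75817 = 71.27 ≈ 71.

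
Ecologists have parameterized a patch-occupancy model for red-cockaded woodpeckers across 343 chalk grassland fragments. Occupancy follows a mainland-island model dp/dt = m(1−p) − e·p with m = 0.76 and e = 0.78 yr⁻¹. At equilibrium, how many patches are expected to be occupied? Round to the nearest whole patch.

169

p* = m/(m+e) = 0.76/1.5400 = 0.4935.
Expected occupied patches = N × p* = 343 × 0.4935 = 169.27 ≈ 169.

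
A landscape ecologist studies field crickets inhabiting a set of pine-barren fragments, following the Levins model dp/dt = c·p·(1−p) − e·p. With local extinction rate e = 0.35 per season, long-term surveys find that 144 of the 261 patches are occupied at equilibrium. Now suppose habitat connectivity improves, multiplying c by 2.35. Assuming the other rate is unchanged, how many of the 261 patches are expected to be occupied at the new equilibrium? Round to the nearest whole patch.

211

Observed p* = 144/261 = 0.55172.
Balance c(1−p*) = e gives c = e/(1 − 0.55172) = 0.35/0.44828 = 0.78076.
New p* = 1 − e/c = 1 − 0.35000/1.83479 = 0.80924.
Expected occupied = 261 × 0.80924 = 211.21 ≈ 211.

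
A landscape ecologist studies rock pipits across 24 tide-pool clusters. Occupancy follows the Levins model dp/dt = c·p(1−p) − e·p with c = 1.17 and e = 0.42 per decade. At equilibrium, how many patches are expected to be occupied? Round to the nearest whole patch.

p* = 1 − e/c = 1 − 0.42/1.17 = 0.6410.
Expected occupied patches = N × p* = 24 × 0.6410 = 15.38 ≈ 15.

15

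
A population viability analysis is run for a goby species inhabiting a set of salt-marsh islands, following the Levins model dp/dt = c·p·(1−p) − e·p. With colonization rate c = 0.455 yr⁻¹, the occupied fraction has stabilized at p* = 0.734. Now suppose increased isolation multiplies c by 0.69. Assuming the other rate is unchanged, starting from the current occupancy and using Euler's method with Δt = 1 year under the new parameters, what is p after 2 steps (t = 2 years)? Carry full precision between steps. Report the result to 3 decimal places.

0.686

Balance c(1−p*) = e gives e = 0.455×(1 − 0.73400) = 0.12103.
Starting from p₀ = 0.73400; update p ← p + (dp/dt)·Δt with the new parameters.
step 1: Δp = -0.02754, p = 0.70646
step 2: Δp = -0.02040, p = 0.68606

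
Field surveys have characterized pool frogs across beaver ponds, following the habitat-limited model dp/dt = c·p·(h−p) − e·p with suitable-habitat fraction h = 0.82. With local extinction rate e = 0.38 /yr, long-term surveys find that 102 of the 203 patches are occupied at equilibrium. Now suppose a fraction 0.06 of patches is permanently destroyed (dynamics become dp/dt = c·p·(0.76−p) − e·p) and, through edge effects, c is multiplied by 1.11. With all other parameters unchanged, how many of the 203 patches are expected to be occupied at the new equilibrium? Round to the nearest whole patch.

96

Observed p* = 102/203 = 0.50246.
Balance c(h−p*) = e gives c = e/(0.82 − 0.50246) = 0.38/0.31754 = 1.19670.
New p* = 0.76 − e/c = 0.76 − 0.38000/1.32834 = 0.47393.
Expected occupied = 203 × 0.47393 = 96.21 ≈ 96.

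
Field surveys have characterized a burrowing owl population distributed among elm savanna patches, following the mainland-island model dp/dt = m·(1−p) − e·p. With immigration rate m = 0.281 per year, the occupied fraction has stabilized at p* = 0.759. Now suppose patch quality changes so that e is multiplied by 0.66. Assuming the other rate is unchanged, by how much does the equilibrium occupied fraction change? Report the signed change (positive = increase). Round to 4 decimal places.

0.0677

Balance m(1−p*) = e·p* gives e = m(1−p*)/p* = 0.281×0.24100/0.75900 = 0.08922.
New p* = m/(m+e) = 0.28100/(0.28100+0.05889) = 0.82674.
Δp* = 0.82674 − 0.75900 = +0.06774.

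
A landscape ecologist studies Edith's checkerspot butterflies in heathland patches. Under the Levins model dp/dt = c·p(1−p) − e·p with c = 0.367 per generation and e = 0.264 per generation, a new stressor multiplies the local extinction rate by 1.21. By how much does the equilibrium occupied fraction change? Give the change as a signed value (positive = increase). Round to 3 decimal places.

-0.151

Before: p* = 1 − 0.264/0.367 = 0.2807.
After the change, c = 0.367, e = 0.31944, so p* = 1 − 0.31944/0.367 = 0.1296.
Δp* = 0.1296 − 0.2807 = -0.1511.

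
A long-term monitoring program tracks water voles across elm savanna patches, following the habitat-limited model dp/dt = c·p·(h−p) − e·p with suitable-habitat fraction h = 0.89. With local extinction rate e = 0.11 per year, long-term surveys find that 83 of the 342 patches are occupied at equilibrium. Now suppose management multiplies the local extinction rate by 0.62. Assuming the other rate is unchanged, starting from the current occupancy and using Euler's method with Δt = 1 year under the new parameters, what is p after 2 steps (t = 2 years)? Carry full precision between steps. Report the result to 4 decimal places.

Observed p* = 83/342 = 0.24269.
Balance c(h−p*) = e gives c = e/(0.89 − 0.24269) = 0.11/0.64731 = 0.16993.
Starting from p₀ = 0.24269; update p ← p + (dp/dt)·Δt with the new parameters.
t = 1: p = 0.24269 + (+0.01014) = 0.25283
t = 2: p = 0.25283 + (+0.01013) = 0.26297

0.2630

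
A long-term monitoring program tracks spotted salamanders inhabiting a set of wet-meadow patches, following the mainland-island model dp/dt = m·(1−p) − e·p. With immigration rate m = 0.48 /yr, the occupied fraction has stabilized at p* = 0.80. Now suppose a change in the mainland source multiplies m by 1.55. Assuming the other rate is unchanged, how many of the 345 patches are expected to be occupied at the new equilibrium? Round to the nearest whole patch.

Balance m(1−p*) = e·p* gives e = m(1−p*)/p* = 0.48×0.20000/0.80000 = 0.12000.
New p* = m/(m+e) = 0.74400/(0.74400+0.12000) = 0.86111.
Expected occupied = 345 × 0.86111 = 297.08 ≈ 297.

297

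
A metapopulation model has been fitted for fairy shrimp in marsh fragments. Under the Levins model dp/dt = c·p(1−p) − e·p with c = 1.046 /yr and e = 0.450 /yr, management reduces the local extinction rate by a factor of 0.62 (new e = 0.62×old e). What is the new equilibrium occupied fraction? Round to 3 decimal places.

0.733

Before: p* = 1 − 0.450/1.046 = 0.5698.
After the change, c = 1.046, e = 0.279, so p* = 1 − 0.279/1.046 = 0.7333.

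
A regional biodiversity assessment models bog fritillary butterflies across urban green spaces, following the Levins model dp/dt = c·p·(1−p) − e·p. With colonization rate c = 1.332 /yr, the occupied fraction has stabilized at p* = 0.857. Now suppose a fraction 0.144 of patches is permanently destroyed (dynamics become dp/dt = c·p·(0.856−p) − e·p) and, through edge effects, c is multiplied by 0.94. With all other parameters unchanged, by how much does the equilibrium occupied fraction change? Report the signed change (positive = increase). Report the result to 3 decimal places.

-0.153

Balance c(1−p*) = e gives e = 1.332×(1 − 0.85700) = 0.19048.
New p* = 0.856 − e/c = 0.856 − 0.19048/1.25208 = 0.70387.
Δp* = 0.70387 − 0.85700 = -0.15313.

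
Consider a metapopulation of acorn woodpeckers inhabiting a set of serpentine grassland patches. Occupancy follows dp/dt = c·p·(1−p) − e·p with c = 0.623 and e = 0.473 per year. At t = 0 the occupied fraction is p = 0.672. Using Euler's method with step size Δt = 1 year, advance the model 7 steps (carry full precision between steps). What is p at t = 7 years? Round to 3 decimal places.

Update rule: p ← p + [c·p·(1−p) − e·p]·Δt with Δt = 1.
  1  |  dp/dt·Δt = -0.180537  |  p_1 = 0.491463
  2  |  dp/dt·Δt = -0.076757  |  p_2 = 0.414706
  3  |  dp/dt·Δt = -0.044938  |  p_3 = 0.369767
  4  |  dp/dt·Δt = -0.029716  |  p_4 = 0.340051
  5  |  dp/dt·Δt = -0.021033  |  p_5 = 0.319018
  6  |  dp/dt·Δt = -0.015552  |  p_6 = 0.303467
  7  |  dp/dt·Δt = -0.011853  |  p_7 = 0.291613

0.292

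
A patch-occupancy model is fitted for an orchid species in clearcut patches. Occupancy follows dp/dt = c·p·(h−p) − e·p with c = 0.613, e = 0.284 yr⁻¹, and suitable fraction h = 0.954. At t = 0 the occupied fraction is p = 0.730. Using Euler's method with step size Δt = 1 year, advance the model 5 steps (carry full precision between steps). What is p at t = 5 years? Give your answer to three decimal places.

0.515

Update rule: p ← p + [c·p·(h−p) − e·p]·Δt with Δt = 1.
  1  |  dp/dt·Δt = -0.107082  |  p_1 = 0.622918
  2  |  dp/dt·Δt = -0.050485  |  p_2 = 0.572432
  3  |  dp/dt·Δt = -0.028678  |  p_3 = 0.543754
  4  |  dp/dt·Δt = -0.017682  |  p_4 = 0.526072
  5  |  dp/dt·Δt = -0.011405  |  p_5 = 0.514666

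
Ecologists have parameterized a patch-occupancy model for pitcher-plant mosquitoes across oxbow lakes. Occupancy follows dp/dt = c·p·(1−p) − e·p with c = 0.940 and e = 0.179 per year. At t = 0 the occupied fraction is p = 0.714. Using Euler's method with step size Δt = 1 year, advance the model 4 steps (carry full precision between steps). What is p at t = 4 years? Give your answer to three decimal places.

Update rule: p ← p + [c·p·(1−p) − e·p]·Δt with Δt = 1.
t = 1: p = 0.71400 + (+0.06415) = 0.77815
t = 2: p = 0.77815 + (+0.02299) = 0.80113
t = 3: p = 0.80113 + (+0.00636) = 0.80749
t = 4: p = 0.80749 + (+0.00158) = 0.80907

0.809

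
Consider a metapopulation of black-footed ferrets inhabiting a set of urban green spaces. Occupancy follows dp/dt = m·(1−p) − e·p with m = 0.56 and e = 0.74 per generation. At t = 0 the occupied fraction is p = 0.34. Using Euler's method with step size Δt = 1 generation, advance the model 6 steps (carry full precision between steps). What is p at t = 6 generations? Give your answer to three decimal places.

0.431

Update rule: p ← p + [m·(1−p) − e·p]·Δt with Δt = 1.
step 1: Δp = +0.11800, p = 0.45800
step 2: Δp = -0.03540, p = 0.42260
step 3: Δp = +0.01062, p = 0.43322
step 4: Δp = -0.00319, p = 0.43003
step 5: Δp = +0.00096, p = 0.43099
step 6: Δp = -0.00029, p = 0.43070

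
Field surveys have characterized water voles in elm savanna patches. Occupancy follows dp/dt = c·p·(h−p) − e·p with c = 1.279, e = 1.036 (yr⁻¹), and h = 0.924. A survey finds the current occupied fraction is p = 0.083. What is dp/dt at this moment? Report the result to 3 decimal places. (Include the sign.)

0.003

Colonization term: c·p·(h−p) = 1.279×0.083×0.8410 = 0.08928.
Extinction term: e·p = 0.08599.
dp/dt = 0.08928 − 0.08599 = 0.00329.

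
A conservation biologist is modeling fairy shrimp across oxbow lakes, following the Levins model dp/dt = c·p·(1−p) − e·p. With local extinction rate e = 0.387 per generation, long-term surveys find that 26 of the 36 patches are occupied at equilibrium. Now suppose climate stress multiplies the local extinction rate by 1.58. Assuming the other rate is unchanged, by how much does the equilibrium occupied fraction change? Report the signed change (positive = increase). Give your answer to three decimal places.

-0.161

Observed p* = 26/36 = 0.72222.
Balance c(1−p*) = e gives c = e/(1 − 0.72222) = 0.387/0.27778 = 1.39319.
New p* = 1 − e/c = 1 − 0.61146/1.39319 = 0.56111.
Δp* = 0.56111 − 0.72222 = -0.16111.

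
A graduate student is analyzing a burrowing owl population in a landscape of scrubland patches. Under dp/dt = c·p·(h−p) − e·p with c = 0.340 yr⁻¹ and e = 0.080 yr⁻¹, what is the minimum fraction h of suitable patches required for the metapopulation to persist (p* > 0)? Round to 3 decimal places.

0.235

p* = h − e/c is positive only when h > e/c.
h_min = e/c = 0.080/0.340 = 0.2353.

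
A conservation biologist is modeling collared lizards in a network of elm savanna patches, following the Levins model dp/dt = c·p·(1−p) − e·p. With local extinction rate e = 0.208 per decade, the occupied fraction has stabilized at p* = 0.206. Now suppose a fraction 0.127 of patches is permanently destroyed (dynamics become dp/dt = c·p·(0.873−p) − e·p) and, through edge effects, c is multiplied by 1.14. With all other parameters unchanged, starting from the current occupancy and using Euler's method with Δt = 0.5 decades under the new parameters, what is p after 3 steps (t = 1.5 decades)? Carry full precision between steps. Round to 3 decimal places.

0.203

Balance c(1−p*) = e gives c = e/(1 − 0.20600) = 0.208/0.79400 = 0.26196.
Starting from p₀ = 0.20600; update p ← p + (dp/dt)·Δt with the new parameters.
  1  |  dp/dt·Δt = -0.000907  |  p_1 = 0.205093
  2  |  dp/dt·Δt = -0.000875  |  p_2 = 0.204217
  3  |  dp/dt·Δt = -0.000845  |  p_3 = 0.203373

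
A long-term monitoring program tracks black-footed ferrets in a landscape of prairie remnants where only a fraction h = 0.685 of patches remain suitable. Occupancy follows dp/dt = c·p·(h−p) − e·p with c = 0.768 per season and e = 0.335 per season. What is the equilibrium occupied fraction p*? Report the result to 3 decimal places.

Setting dp/dt = 0 and dividing by p* gives c·(h−p*) = e.
So p* = h − e/c = 0.685 − 0.335/0.768 = 0.685 − 0.4362 = 0.2488.

0.249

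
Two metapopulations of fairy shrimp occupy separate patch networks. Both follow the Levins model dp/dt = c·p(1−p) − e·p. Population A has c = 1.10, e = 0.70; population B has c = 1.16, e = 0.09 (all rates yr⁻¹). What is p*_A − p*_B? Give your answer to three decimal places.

A: p*_A = 1 − 0.70/1.10 = 0.3636.
B: p*_B = 1 − 0.09/1.16 = 0.9224.
p*_A − p*_B = 0.3636 − 0.9224 = -0.5588.

-0.559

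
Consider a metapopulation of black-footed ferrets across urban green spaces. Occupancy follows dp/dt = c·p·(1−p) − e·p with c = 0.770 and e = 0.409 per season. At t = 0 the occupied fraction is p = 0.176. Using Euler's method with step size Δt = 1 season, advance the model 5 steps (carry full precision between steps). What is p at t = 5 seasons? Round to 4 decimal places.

0.3726

Update rule: p ← p + [c·p·(1−p) − e·p]·Δt with Δt = 1.
t = 1: p = 0.17600 + (+0.03968) = 0.21568
t = 2: p = 0.21568 + (+0.04204) = 0.25773
t = 3: p = 0.25773 + (+0.04189) = 0.29962
t = 4: p = 0.29962 + (+0.03904) = 0.33866
t = 5: p = 0.33866 + (+0.03394) = 0.37260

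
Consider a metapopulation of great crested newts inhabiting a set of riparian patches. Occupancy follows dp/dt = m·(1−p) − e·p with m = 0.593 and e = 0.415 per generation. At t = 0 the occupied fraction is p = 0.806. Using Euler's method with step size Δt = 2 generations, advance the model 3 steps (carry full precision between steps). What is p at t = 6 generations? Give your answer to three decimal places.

Update rule: p ← p + [m·(1−p) − e·p]·Δt with Δt = 2.
p: 0.80600 → 0.36710  (Δp = -0.43890)
p: 0.36710 → 0.81302  (Δp = +0.44592)
p: 0.81302 → 0.35997  (Δp = -0.45305)

0.360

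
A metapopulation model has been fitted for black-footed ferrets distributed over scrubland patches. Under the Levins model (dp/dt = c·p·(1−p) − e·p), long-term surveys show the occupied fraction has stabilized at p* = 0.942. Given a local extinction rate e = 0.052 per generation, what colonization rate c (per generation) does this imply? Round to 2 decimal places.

0.90

At equilibrium c(1−p*) = e, so c = e/(1−p*).
c = 0.052/(1 − 0.942) = 0.052/0.0580 = 0.8966.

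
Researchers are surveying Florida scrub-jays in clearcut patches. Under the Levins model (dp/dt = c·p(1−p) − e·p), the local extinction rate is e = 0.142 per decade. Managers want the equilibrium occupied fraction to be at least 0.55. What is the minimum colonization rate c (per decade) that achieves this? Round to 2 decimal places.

0.32

p* = 1 − e/c ≥ 0.55 requires e/c ≤ 0.4500, i.e. c ≥ e/0.4500.
c_min = 0.142/0.4500 = 0.3156.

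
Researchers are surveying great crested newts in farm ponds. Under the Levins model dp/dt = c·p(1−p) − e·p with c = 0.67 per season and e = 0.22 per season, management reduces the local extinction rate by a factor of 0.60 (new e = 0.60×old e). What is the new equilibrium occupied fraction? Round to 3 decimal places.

Before: p* = 1 − 0.22/0.67 = 0.6716.
After the change, c = 0.67, e = 0.132, so p* = 1 − 0.132/0.67 = 0.8030.

0.803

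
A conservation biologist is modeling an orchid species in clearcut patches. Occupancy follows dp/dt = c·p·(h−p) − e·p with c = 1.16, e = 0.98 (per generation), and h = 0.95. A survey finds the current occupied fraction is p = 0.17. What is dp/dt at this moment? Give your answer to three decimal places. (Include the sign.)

-0.013

Colonization term: c·p·(h−p) = 1.16×0.17×0.7800 = 0.15382.
Extinction term: e·p = 0.16660.
dp/dt = 0.15382 − 0.16660 = -0.01278.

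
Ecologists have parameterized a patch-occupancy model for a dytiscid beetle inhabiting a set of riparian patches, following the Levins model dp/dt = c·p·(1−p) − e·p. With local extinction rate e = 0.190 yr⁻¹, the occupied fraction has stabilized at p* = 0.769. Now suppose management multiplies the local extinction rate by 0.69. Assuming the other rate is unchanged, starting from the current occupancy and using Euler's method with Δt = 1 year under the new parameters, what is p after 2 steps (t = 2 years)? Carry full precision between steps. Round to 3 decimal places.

0.832

Balance c(1−p*) = e gives c = e/(1 − 0.76900) = 0.190/0.23100 = 0.82251.
Starting from p₀ = 0.76900; update p ← p + (dp/dt)·Δt with the new parameters.
p: 0.76900 → 0.81429  (Δp = +0.04529)
p: 0.81429 → 0.83192  (Δp = +0.01763)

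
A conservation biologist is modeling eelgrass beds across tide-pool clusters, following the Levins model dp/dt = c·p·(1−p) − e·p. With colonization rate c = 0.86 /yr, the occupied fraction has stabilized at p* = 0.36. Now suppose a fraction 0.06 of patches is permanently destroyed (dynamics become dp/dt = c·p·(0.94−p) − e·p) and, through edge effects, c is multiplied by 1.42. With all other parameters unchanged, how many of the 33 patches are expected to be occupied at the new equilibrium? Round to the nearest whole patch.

16

Balance c(1−p*) = e gives e = 0.86×(1 − 0.36000) = 0.55040.
New p* = 0.94 − e/c = 0.94 − 0.55040/1.22120 = 0.48930.
Expected occupied = 33 × 0.48930 = 16.15 ≈ 16.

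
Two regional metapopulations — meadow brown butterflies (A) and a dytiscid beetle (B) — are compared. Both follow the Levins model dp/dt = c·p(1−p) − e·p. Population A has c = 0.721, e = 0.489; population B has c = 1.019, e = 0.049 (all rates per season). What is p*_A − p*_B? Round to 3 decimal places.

-0.630

A: p*_A = 1 − 0.489/0.721 = 0.3218.
B: p*_B = 1 − 0.049/1.019 = 0.9519.
p*_A − p*_B = 0.3218 − 0.9519 = -0.6301.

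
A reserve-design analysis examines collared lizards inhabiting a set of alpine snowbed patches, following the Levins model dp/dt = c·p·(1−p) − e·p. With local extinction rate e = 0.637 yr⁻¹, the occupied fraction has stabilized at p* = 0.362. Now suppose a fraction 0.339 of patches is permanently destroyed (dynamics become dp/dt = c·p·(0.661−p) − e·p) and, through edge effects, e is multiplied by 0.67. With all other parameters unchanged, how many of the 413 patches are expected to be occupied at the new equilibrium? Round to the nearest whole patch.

Balance c(1−p*) = e gives c = e/(1 − 0.36200) = 0.637/0.63800 = 0.99843.
New p* = 0.661 − e/c = 0.661 − 0.42679/0.99843 = 0.23354.
Expected occupied = 413 × 0.23354 = 96.45 ≈ 96.

96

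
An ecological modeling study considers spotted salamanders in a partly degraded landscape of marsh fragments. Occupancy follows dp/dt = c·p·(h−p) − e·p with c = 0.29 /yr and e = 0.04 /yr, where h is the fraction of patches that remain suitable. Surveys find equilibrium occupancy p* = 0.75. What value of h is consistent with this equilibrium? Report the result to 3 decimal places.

At equilibrium c(h−p*) = e, so h = p* + e/c.
h = 0.75 + 0.04/0.29 = 0.75 + 0.1379 = 0.8879.

0.888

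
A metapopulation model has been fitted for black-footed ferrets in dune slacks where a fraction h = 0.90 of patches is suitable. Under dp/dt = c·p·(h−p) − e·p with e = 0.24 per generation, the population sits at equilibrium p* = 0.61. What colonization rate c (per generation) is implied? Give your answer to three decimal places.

At equilibrium c(h−p*) = e, so c = e/(h−p*).
c = 0.24/(0.90 − 0.61) = 0.24/0.2900 = 0.8276.

0.828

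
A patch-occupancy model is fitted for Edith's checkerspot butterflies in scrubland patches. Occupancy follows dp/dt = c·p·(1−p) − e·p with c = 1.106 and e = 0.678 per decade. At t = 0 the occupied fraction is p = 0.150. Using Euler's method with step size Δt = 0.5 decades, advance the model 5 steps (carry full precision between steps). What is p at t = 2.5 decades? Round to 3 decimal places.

0.251

Update rule: p ← p + [c·p·(1−p) − e·p]·Δt with Δt = 0.5.
step 1: Δp = +0.01966, p = 0.16966
step 2: Δp = +0.02039, p = 0.19005
step 3: Δp = +0.02070, p = 0.21074
step 4: Δp = +0.02054, p = 0.23128
step 5: Δp = +0.01991, p = 0.25120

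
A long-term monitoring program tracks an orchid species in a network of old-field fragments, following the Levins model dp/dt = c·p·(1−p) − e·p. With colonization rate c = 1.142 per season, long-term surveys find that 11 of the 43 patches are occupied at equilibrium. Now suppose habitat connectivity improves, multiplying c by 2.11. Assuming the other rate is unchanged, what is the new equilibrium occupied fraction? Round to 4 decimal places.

Observed p* = 11/43 = 0.25581.
Balance c(1−p*) = e gives e = 1.142×(1 − 0.25581) = 0.84986.
New p* = 1 − e/c = 1 − 0.84986/2.40962 = 0.64731.

0.6473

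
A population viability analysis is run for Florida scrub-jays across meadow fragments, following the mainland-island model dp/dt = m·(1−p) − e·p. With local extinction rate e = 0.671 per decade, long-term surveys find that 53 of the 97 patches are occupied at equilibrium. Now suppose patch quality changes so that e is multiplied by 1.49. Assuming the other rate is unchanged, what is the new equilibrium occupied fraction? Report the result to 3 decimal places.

Observed p* = 53/97 = 0.54639.
Balance m(1−p*) = e·p* gives m = e·p*/(1−p*) = 0.671×0.54639/0.45361 = 0.80824.
New p* = m/(m+e) = 0.80824/(0.80824+0.99979) = 0.44703.

0.447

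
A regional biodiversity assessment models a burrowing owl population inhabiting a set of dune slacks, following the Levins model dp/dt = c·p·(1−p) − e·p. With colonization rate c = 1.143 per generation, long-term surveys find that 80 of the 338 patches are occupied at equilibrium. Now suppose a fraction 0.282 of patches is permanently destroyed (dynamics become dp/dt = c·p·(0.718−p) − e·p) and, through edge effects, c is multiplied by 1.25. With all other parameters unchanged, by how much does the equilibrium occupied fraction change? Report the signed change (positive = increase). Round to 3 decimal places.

-0.129

Observed p* = 80/338 = 0.23669.
Balance c(1−p*) = e gives e = 1.143×(1 − 0.23669) = 0.87246.
New p* = 0.718 − e/c = 0.718 − 0.87246/1.42875 = 0.10735.
Δp* = 0.10735 − 0.23669 = -0.12934.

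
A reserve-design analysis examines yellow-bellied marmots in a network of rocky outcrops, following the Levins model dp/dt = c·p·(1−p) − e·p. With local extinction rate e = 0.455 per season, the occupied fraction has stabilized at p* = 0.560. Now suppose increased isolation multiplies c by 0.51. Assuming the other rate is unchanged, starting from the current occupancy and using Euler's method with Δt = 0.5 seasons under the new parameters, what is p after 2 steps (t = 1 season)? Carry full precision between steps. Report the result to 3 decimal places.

Balance c(1−p*) = e gives c = e/(1 − 0.56000) = 0.455/0.44000 = 1.03409.
Starting from p₀ = 0.56000; update p ← p + (dp/dt)·Δt with the new parameters.
  1  |  dp/dt·Δt = -0.062426  |  p_1 = 0.497574
  2  |  dp/dt·Δt = -0.047276  |  p_2 = 0.450298

0.450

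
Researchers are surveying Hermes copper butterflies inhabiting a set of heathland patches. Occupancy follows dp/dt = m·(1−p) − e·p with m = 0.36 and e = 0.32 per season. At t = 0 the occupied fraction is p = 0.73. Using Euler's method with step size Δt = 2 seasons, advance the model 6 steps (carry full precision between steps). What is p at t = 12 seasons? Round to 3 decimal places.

Update rule: p ← p + [m·(1−p) − e·p]·Δt with Δt = 2.
step 1: Δp = -0.27280, p = 0.45720
step 2: Δp = +0.09821, p = 0.55541
step 3: Δp = -0.03535, p = 0.52005
step 4: Δp = +0.01273, p = 0.53278
step 5: Δp = -0.00458, p = 0.52820
step 6: Δp = +0.00165, p = 0.52985

0.530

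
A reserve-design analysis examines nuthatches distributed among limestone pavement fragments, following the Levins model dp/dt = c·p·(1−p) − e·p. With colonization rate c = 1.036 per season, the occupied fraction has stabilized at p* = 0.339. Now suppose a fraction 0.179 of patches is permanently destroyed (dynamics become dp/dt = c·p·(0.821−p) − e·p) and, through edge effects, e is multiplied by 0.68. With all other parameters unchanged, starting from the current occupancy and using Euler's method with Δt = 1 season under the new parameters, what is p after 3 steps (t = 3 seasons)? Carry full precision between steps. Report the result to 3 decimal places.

Balance c(1−p*) = e gives e = 1.036×(1 − 0.33900) = 0.68480.
Starting from p₀ = 0.33900; update p ← p + (dp/dt)·Δt with the new parameters.
p: 0.33900 → 0.35042  (Δp = +0.01142)
p: 0.35042 → 0.35808  (Δp = +0.00766)
p: 0.35808 → 0.36307  (Δp = +0.00499)

0.363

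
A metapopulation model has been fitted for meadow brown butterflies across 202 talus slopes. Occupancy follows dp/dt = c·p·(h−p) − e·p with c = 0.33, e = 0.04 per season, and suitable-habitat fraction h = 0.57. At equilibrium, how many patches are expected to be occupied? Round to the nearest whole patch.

p* = h − e/c = 0.57 − 0.1212 = 0.4488.
Expected occupied patches = N × p* = 202 × 0.4488 = 90.66 ≈ 91.

91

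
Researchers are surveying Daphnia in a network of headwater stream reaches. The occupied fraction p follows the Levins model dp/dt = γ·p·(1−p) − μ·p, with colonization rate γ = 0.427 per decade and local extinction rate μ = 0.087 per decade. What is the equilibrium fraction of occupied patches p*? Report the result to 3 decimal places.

0.796

At equilibrium, colonization balances extinction: γ·p*·(1−p*) = μ·p*.
So p* = 1 − μ/γ = 1 − 0.087/0.427 = 1 − 0.2037 = 0.7963.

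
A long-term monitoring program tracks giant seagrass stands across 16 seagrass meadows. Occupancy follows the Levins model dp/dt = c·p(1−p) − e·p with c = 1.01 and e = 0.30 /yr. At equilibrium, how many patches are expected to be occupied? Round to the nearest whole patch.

11

p* = 1 − e/c = 1 − 0.30/1.01 = 0.7030.
Expected occupied patches = N × p* = 16 × 0.7030 = 11.25 ≈ 11.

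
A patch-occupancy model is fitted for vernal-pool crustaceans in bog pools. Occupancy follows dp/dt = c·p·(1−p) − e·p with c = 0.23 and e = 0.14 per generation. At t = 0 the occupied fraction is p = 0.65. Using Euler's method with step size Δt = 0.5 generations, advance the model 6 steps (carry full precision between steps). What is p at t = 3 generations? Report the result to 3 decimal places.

0.559

Update rule: p ← p + [c·p·(1−p) − e·p]·Δt with Δt = 0.5.
  1  |  dp/dt·Δt = -0.019338  |  p_1 = 0.630663
  2  |  dp/dt·Δt = -0.017360  |  p_2 = 0.613303
  3  |  dp/dt·Δt = -0.015658  |  p_3 = 0.597645
  4  |  dp/dt·Δt = -0.014182  |  p_4 = 0.583464
  5  |  dp/dt·Δt = -0.012894  |  p_5 = 0.570570
  6  |  dp/dt·Δt = -0.011763  |  p_6 = 0.558807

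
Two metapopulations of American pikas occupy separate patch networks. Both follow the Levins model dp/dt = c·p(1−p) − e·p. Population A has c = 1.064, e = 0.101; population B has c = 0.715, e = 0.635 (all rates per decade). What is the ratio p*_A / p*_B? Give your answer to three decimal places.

8.089

A: p*_A = 1 − 0.101/1.064 = 0.9051.
B: p*_B = 1 − 0.635/0.715 = 0.1119.
p*_A / p*_B = 0.9051/0.1119 = 8.0891.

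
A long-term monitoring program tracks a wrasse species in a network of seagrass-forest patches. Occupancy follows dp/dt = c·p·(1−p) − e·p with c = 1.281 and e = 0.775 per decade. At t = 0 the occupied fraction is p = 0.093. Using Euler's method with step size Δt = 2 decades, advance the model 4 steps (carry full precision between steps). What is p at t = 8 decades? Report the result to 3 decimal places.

0.391

Update rule: p ← p + [c·p·(1−p) − e·p]·Δt with Δt = 2.
p: 0.09300 → 0.16496  (Δp = +0.07196)
p: 0.16496 → 0.26218  (Δp = +0.09722)
p: 0.26218 → 0.35140  (Δp = +0.08922)
p: 0.35140 → 0.39066  (Δp = +0.03926)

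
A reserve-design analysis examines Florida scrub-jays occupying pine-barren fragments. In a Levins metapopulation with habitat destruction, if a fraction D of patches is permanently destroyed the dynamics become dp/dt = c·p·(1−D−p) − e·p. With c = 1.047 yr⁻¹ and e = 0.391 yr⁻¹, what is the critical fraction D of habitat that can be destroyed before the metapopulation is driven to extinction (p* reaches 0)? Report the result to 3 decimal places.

The nontrivial equilibrium is p* = (1−D) − e/c; extinction occurs when this hits zero.
So D_crit = 1 − e/c = 1 − 0.391/1.047 = 1 − 0.3734 = 0.6266.
This equals the undisturbed p*, a classic result of Lande's extension.

0.627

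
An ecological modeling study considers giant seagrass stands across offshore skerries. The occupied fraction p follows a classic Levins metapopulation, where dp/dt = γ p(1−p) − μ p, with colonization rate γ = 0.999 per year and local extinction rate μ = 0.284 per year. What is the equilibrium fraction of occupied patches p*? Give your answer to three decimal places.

Setting dp/dt = 0 and dividing through by p* gives γ·(1−p*) = μ.
So p* = 1 − μ/γ = 1 − 0.284/0.999 = 1 − 0.2843 = 0.7157.

0.716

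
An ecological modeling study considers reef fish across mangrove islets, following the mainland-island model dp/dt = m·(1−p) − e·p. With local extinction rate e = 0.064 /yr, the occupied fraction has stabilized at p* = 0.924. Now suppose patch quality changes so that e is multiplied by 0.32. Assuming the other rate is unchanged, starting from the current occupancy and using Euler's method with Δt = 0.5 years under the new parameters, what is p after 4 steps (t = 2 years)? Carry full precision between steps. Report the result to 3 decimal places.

Balance m(1−p*) = e·p* gives m = e·p*/(1−p*) = 0.064×0.92400/0.07600 = 0.77811.
Starting from p₀ = 0.92400; update p ← p + (dp/dt)·Δt with the new parameters.
t = 0.5: p = 0.92400 + (+0.02011) = 0.94411
t = 1: p = 0.94411 + (+0.01208) = 0.95618
t = 1.5: p = 0.95618 + (+0.00726) = 0.96344
t = 2: p = 0.96344 + (+0.00436) = 0.96780

0.968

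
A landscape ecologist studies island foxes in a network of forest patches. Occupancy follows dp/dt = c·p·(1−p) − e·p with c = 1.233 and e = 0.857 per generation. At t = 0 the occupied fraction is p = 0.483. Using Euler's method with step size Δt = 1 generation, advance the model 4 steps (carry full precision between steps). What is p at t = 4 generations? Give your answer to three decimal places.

0.318

Update rule: p ← p + [c·p·(1−p) − e·p]·Δt with Δt = 1.
step 1: Δp = -0.10604, p = 0.37696
step 2: Δp = -0.03347, p = 0.34349
step 3: Δp = -0.01632, p = 0.32717
step 4: Δp = -0.00896, p = 0.31820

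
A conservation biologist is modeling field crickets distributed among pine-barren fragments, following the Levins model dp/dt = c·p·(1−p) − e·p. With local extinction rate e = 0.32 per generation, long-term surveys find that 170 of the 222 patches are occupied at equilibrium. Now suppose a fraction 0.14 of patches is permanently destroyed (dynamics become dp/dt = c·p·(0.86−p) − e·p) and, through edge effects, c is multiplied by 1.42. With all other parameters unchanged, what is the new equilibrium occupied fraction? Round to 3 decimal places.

Observed p* = 170/222 = 0.76577.
Balance c(1−p*) = e gives c = e/(1 − 0.76577) = 0.32/0.23423 = 1.36618.
New p* = 0.86 − e/c = 0.86 − 0.32000/1.93998 = 0.69505.

0.695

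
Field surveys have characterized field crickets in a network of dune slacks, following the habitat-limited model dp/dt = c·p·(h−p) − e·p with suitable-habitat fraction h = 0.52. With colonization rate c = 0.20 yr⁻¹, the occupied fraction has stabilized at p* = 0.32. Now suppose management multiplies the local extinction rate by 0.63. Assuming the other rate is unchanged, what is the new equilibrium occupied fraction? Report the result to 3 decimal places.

Balance c(h−p*) = e gives e = 0.20×(0.52 − 0.32000) = 0.04000.
New p* = 0.52 − e/c = 0.52 − 0.02520/0.20000 = 0.39400.

0.394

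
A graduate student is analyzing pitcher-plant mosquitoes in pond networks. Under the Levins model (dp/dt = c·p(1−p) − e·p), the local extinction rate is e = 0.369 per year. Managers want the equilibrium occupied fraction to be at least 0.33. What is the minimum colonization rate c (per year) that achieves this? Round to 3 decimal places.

p* = 1 − e/c ≥ 0.33 requires e/c ≤ 0.6700, i.e. c ≥ e/0.6700.
c_min = 0.369/0.6700 = 0.5507.

0.551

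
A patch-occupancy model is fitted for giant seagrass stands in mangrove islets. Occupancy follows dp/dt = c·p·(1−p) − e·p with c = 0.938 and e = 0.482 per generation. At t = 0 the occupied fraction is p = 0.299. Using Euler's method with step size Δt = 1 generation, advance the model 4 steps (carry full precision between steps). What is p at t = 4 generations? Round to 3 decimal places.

Update rule: p ← p + [c·p·(1−p) − e·p]·Δt with Δt = 1.
p: 0.29900 → 0.35149  (Δp = +0.05249)
p: 0.35149 → 0.39588  (Δp = +0.04439)
p: 0.39588 → 0.42940  (Δp = +0.03352)
p: 0.42940 → 0.45225  (Δp = +0.02285)

0.452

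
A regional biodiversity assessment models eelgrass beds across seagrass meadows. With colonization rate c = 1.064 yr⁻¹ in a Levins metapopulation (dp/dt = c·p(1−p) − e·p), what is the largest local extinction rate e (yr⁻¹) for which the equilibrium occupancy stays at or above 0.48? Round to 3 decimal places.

1 − e/c ≥ 0.48 ⇒ e ≤ c(1 − 0.48) = 1.064 × 0.5200.
e_max = 0.5533.

0.553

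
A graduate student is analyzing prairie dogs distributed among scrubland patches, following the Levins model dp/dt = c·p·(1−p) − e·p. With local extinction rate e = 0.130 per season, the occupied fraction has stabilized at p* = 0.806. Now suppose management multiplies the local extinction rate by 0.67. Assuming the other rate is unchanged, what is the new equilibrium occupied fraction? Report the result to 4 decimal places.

Balance c(1−p*) = e gives c = e/(1 − 0.80600) = 0.130/0.19400 = 0.67010.
New p* = 1 − e/c = 1 − 0.08710/0.67010 = 0.87002.

0.8700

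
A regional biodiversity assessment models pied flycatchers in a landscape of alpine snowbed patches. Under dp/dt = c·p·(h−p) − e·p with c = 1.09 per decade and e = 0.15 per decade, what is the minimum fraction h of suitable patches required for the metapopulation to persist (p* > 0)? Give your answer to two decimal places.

0.14

p* = h − e/c is positive only when h > e/c.
h_min = e/c = 0.15/1.09 = 0.1376.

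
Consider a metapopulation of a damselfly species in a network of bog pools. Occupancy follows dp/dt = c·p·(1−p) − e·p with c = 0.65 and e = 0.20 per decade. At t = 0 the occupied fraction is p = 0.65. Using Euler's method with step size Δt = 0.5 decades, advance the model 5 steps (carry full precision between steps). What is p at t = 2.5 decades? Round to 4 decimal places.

0.6798

Update rule: p ← p + [c·p·(1−p) − e·p]·Δt with Δt = 0.5.
p: 0.65000 → 0.65894  (Δp = +0.00894)
p: 0.65894 → 0.66608  (Δp = +0.00715)
p: 0.66608 → 0.67176  (Δp = +0.00568)
p: 0.67176 → 0.67625  (Δp = +0.00449)
p: 0.67625 → 0.67978  (Δp = +0.00353)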